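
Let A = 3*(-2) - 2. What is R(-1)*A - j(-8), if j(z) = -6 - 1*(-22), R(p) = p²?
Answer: -24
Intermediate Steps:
j(z) = 16 (j(z) = -6 + 22 = 16)
A = -8 (A = -6 - 2 = -8)
R(-1)*A - j(-8) = (-1)²*(-8) - 1*16 = 1*(-8) - 16 = -8 - 16 = -24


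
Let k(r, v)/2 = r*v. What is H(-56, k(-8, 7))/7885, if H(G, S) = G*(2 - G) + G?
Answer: -3304/7885 ≈ -0.41902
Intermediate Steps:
k(r, v) = 2*r*v (k(r, v) = 2*(r*v) = 2*r*v)
H(G, S) = G + G*(2 - G)
H(-56, k(-8, 7))/7885 = -56*(3 - 1*(-56))/7885 = -56*(3 + 56)*(1/7885) = -56*59*(1/7885) = -3304*1/7885 = -3304/7885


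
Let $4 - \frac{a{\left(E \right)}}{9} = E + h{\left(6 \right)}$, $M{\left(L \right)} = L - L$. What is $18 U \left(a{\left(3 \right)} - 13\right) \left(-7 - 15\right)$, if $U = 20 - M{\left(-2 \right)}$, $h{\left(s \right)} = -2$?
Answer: $-110880$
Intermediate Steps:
$M{\left(L \right)} = 0$
$U = 20$ ($U = 20 - 0 = 20 + 0 = 20$)
$a{\left(E \right)} = 54 - 9 E$ ($a{\left(E \right)} = 36 - 9 \left(E - 2\right) = 36 - 9 \left(-2 + E\right) = 36 - \left(-18 + 9 E\right) = 54 - 9 E$)
$18 U \left(a{\left(3 \right)} - 13\right) \left(-7 - 15\right) = 18 \cdot 20 \left(\left(54 - 27\right) - 13\right) \left(-7 - 15\right) = 360 \left(\left(54 - 27\right) - 13\right) \left(-22\right) = 360 \left(27 - 13\right) \left(-22\right) = 360 \cdot 14 \left(-22\right) = 360 \left(-308\right) = -110880$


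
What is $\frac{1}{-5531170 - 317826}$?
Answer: $- \frac{1}{5848996} \approx -1.7097 \cdot 10^{-7}$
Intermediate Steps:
$\frac{1}{-5531170 - 317826} = \frac{1}{-5848996} = - \frac{1}{5848996}$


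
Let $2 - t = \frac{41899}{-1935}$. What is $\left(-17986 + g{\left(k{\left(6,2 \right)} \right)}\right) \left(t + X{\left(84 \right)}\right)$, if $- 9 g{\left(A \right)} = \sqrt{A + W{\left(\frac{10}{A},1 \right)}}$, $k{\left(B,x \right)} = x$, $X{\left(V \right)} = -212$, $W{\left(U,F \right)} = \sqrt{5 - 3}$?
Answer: $\frac{6555015686}{1935} + \frac{364451 \sqrt{2 + \sqrt{2}}}{17415} \approx 3.3876 \cdot 10^{6}$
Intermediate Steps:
$W{\left(U,F \right)} = \sqrt{2}$
$t = \frac{45769}{1935}$ ($t = 2 - \frac{41899}{-1935} = 2 - 41899 \left(- \frac{1}{1935}\right) = 2 - - \frac{41899}{1935} = 2 + \frac{41899}{1935} = \frac{45769}{1935} \approx 23.653$)
$g{\left(A \right)} = - \frac{\sqrt{A + \sqrt{2}}}{9}$
$\left(-17986 + g{\left(k{\left(6,2 \right)} \right)}\right) \left(t + X{\left(84 \right)}\right) = \left(-17986 - \frac{\sqrt{2 + \sqrt{2}}}{9}\right) \left(\frac{45769}{1935} - 212\right) = \left(-17986 - \frac{\sqrt{2 + \sqrt{2}}}{9}\right) \left(- \frac{364451}{1935}\right) = \frac{6555015686}{1935} + \frac{364451 \sqrt{2 + \sqrt{2}}}{17415}$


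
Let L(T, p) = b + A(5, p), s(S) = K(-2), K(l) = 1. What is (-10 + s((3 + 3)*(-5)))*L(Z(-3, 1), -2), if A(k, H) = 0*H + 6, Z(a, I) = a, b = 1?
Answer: -63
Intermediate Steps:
s(S) = 1
A(k, H) = 6 (A(k, H) = 0 + 6 = 6)
L(T, p) = 7 (L(T, p) = 1 + 6 = 7)
(-10 + s((3 + 3)*(-5)))*L(Z(-3, 1), -2) = (-10 + 1)*7 = -9*7 = -63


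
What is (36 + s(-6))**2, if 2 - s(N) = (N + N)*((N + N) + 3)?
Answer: 4900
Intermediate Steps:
s(N) = 2 - 2*N*(3 + 2*N) (s(N) = 2 - (N + N)*((N + N) + 3) = 2 - 2*N*(2*N + 3) = 2 - 2*N*(3 + 2*N))
(36 + s(-6))**2 = (36 + (2 - 6*(-6) - 4*(-6)**2))**2 = (36 + (2 + 36 - 4*36))**2 = (36 + (2 + 36 - 144))**2 = (36 - 106)**2 = (-70)**2 = 4900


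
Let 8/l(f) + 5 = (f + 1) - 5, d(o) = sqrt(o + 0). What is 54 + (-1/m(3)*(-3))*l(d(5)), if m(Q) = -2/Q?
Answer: 1107/19 + 9*sqrt(5)/19 ≈ 59.322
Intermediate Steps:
d(o) = sqrt(o)
l(f) = 8/(-9 + f) (l(f) = 8/(-5 + ((f + 1) - 5)) = 8/(-5 + ((1 + f) - 5)) = 8/(-5 + (-4 + f)) = 8/(-9 + f))
54 + (-1/m(3)*(-3))*l(d(5)) = 54 + (-1/((-2/3))*(-3))*(8/(-9 + sqrt(5))) = 54 + (-1/((-2*1/3))*(-3))*(8/(-9 + sqrt(5))) = 54 + (-1/(-2/3)*(-3))*(8/(-9 + sqrt(5))) = 54 + (-1*(-3/2)*(-3))*(8/(-9 + sqrt(5))) = 54 + ((3/2)*(-3))*(8/(-9 + sqrt(5))) = 54 - 36/(-9 + sqrt(5))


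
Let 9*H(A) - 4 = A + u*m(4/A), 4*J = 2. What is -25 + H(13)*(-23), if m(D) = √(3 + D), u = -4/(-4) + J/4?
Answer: -616/9 - 23*√559/104 ≈ -73.673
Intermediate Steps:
J = ½ (J = (¼)*2 = ½ ≈ 0.50000)
u = 9/8 (u = -4/(-4) + (½)/4 = -4*(-¼) + (½)*(¼) = 1 + ⅛ = 9/8 ≈ 1.1250)
H(A) = 4/9 + √(3 + 4/A)/8 + A/9 (H(A) = 4/9 + (A + 9*√(3 + 4/A)/8)/9 = 4/9 + (√(3 + 4/A)/8 + A/9) = 4/9 + √(3 + 4/A)/8 + A/9)
-25 + H(13)*(-23) = -25 + (4/9 + √(3 + 4/13)/8 + (⅑)*13)*(-23) = -25 + (4/9 + √(3 + 4*(1/13))/8 + 13/9)*(-23) = -25 + (4/9 + √(3 + 4/13)/8 + 13/9)*(-23) = -25 + (4/9 + √(43/13)/8 + 13/9)*(-23) = -25 + (4/9 + (√559/13)/8 + 13/9)*(-23) = -25 + (4/9 + √559/104 + 13/9)*(-23) = -25 + (17/9 + √559/104)*(-23) = -25 + (-391/9 - 23*√559/104) = -616/9 - 23*√559/104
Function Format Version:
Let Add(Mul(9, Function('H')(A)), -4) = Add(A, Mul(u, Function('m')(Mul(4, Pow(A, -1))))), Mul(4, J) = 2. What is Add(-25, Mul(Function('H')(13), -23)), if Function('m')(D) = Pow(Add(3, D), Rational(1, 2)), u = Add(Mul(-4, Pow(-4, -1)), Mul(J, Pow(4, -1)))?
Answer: Add(Rational(-616, 9), Mul(Rational(-23, 104), Pow(559, Rational(1, 2)))) ≈ -73.673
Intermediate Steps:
J = Rational(1, 2) (J = Mul(Rational(1, 4), 2) = Rational(1, 2) ≈ 0.50000)
u = Rational(9, 8) (u = Add(Mul(-4, Pow(-4, -1)), Mul(Rational(1, 2), Pow(4, -1))) = Add(Mul(-4, Rational(-1, 4)), Mul(Rational(1, 2), Rational(1, 4))) = Add(1, Rational(1, 8)) = Rational(9, 8) ≈ 1.1250)
Function('H')(A) = Add(Rational(4, 9), Mul(Rational(1, 8), Pow(Add(3, Mul(4, Pow(A, -1))), Rational(1, 2))), Mul(Rational(1, 9), A)) (Function('H')(A) = Add(Rational(4, 9), Mul(Rational(1, 9), Add(A, Mul(Rational(9, 8), Pow(Add(3, Mul(4, Pow(A, -1))), Rational(1, 2)))))) = Add(Rational(4, 9), Add(Mul(Rational(1, 8), Pow(Add(3, Mul(4, Pow(A, -1))), Rational(1, 2))), Mul(Rational(1, 9), A))) = Add(Rational(4, 9), Mul(Rational(1, 8), Pow(Add(3, Mul(4, Pow(A, -1))), Rational(1, 2))), Mul(Rational(1, 9), A)))
Add(-25, Mul(Function('H')(13), -23)) = Add(-25, Mul(Add(Rational(4, 9), Mul(Rational(1, 8), Pow(Add(3, Mul(4, Pow(13, -1))), Rational(1, 2))), Mul(Rational(1, 9), 13)), -23)) = Add(-25, Mul(Add(Rational(4, 9), Mul(Rational(1, 8), Pow(Add(3, Mul(4, Rational(1, 13))), Rational(1, 2))), Rational(13, 9)), -23)) = Add(-25, Mul(Add(Rational(4, 9), Mul(Rational(1, 8), Pow(Add(3, Rational(4, 13)), Rational(1, 2))), Rational(13, 9)), -23)) = Add(-25, Mul(Add(Rational(4, 9), Mul(Rational(1, 8), Pow(Rational(43, 13), Rational(1, 2))), Rational(13, 9)), -23)) = Add(-25, Mul(Add(Rational(4, 9), Mul(Rational(1, 8), Mul(Rational(1, 13), Pow(559, Rational(1, 2)))), Rational(13, 9)), -23)) = Add(-25, Mul(Add(Rational(4, 9), Mul(Rational(1, 104), Pow(559, Rational(1, 2))), Rational(13, 9)), -23)) = Add(-25, Mul(Add(Rational(17, 9), Mul(Rational(1, 104), Pow(559, Rational(1, 2)))), -23)) = Add(-25, Add(Rational(-391, 9), Mul(Rational(-23, 104), Pow(559, Rational(1, 2))))) = Add(Rational(-616, 9), Mul(Rational(-23, 104), Pow(559, Rational(1, 2))))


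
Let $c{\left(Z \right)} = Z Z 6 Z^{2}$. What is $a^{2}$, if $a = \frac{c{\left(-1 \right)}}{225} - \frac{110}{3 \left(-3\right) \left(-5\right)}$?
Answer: $\frac{295936}{50625} \approx 5.8456$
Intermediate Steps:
$c{\left(Z \right)} = 6 Z^{4}$ ($c{\left(Z \right)} = Z^{2} \cdot 6 Z^{2} = 6 Z^{2} Z^{2} = 6 Z^{4}$)
$a = - \frac{544}{225}$ ($a = \frac{6 \left(-1\right)^{4}}{225} - \frac{110}{3 \left(-3\right) \left(-5\right)} = 6 \cdot 1 \cdot \frac{1}{225} - \frac{110}{\left(-9\right) \left(-5\right)} = 6 \cdot \frac{1}{225} - \frac{110}{45} = \frac{2}{75} - \frac{22}{9} = - \frac{544}{225} \approx -2.4178$)
$a^{2} = \left(- \frac{544}{225}\right)^{2} = \frac{295936}{50625}$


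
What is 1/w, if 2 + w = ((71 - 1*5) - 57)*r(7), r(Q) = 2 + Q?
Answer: 1/79 ≈ 0.012658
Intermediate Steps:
w = 79 (w = -2 + ((71 - 1*5) - 57)*(2 + 7) = -2 + ((71 - 5) - 57)*9 = -2 + (66 - 57)*9 = -2 + 9*9 = -2 + 81 = 79)
1/w = 1/79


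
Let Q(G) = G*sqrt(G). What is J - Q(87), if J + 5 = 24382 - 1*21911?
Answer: 2466 - 87*sqrt(87) ≈ 1654.5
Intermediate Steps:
Q(G) = G**(3/2)
J = 2466 (J = -5 + (24382 - 1*21911) = -5 + (24382 - 21911) = -5 + 2471 = 2466)
J - Q(87) = 2466 - 87**(3/2) = 2466 - 87*sqrt(87)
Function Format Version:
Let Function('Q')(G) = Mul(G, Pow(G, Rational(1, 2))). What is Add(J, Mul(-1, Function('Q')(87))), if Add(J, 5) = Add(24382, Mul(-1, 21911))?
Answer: Add(2466, Mul(-87, Pow(87, Rational(1, 2)))) ≈ 1654.5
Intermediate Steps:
Function('Q')(G) = Pow(G, Rational(3, 2))
J = 2466 (J = Add(-5, Add(24382, Mul(-1, 21911))) = Add(-5, Add(24382, -21911)) = Add(-5, 2471) = 2466)
Add(J, Mul(-1, Function('Q')(87))) = Add(2466, Mul(-1, Pow(87, Rational(3, 2)))) = Add(2466, Mul(-1, Mul(87, Pow(87, Rational(1, 2))))) = Add(2466, Mul(-87, Pow(87, Rational(1, 2))))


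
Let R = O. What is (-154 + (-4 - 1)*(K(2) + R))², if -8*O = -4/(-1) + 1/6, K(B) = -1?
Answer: 49378729/2304 ≈ 21432.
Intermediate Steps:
O = -25/48 (O = -(-4/(-1) + 1/6)/8 = -(-4*(-1) + 1*(⅙))/8 = -(4 + ⅙)/8 = -⅛*25/6 = -25/48 ≈ -0.52083)
R = -25/48 ≈ -0.52083
(-154 + (-4 - 1)*(K(2) + R))² = (-154 + (-4 - 1)*(-1 - 25/48))² = (-154 - 5*(-73/48))² = (-154 + 365/48)² = (-7027/48)² = 49378729/2304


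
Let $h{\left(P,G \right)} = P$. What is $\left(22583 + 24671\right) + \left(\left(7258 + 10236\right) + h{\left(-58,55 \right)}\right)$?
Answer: $64690$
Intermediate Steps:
$\left(22583 + 24671\right) + \left(\left(7258 + 10236\right) + h{\left(-58,55 \right)}\right) = \left(22583 + 24671\right) + \left(\left(7258 + 10236\right) - 58\right) = 47254 + \left(17494 - 58\right) = 47254 + 17436 = 64690$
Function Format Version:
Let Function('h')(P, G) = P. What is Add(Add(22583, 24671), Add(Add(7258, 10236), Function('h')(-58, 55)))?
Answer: 64690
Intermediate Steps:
Add(Add(22583, 24671), Add(Add(7258, 10236), Function('h')(-58, 55))) = Add(Add(22583, 24671), Add(Add(7258, 10236), -58)) = Add(47254, Add(17494, -58)) = Add(47254, 17436) = 64690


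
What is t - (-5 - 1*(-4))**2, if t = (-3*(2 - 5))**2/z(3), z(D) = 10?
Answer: 71/10 ≈ 7.1000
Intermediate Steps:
t = 81/10 (t = (-3*(2 - 5))**2/10 = (-3*(-3))**2*(1/10) = 9**2*(1/10) = 81*(1/10) = 81/10 ≈ 8.1000)
t - (-5 - 1*(-4))**2 = 81/10 - (-5 - 1*(-4))**2 = 81/10 - (-5 + 4)**2 = 81/10 - 1*(-1)**2 = 81/10 - 1*1 = 81/10 - 1 = 71/10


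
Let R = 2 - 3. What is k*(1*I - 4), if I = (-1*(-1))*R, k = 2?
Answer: -10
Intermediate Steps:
R = -1
I = -1 (I = -1*(-1)*(-1) = 1*(-1) = -1)
k*(1*I - 4) = 2*(1*(-1) - 4) = 2*(-1 - 4) = 2*(-5) = -10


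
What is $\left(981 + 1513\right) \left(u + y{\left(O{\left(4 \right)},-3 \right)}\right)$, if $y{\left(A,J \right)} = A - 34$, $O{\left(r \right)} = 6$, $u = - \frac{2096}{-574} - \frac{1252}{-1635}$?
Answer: $- \frac{27598743664}{469245} \approx -58815.0$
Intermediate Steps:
$u = \frac{2072804}{469245}$ ($u = \left(-2096\right) \left(- \frac{1}{574}\right) - - \frac{1252}{1635} = \frac{1048}{287} + \frac{1252}{1635} = \frac{2072804}{469245} \approx 4.4173$)
$y{\left(A,J \right)} = -34 + A$ ($y{\left(A,J \right)} = A - 34 = -34 + A$)
$\left(981 + 1513\right) \left(u + y{\left(O{\left(4 \right)},-3 \right)}\right) = \left(981 + 1513\right) \left(\frac{2072804}{469245} + \left(-34 + 6\right)\right) = 2494 \left(\frac{2072804}{469245} - 28\right) = 2494 \left(- \frac{11066056}{469245}\right) = - \frac{27598743664}{469245}$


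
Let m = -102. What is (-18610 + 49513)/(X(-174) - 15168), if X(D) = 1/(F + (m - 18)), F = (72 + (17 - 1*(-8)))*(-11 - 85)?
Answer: -291477096/143064577 ≈ -2.0374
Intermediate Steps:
F = -9312 (F = (72 + (17 + 8))*(-96) = (72 + 25)*(-96) = 97*(-96) = -9312)
X(D) = -1/9432 (X(D) = 1/(-9312 + (-102 - 18)) = 1/(-9312 - 120) = 1/(-9432) = -1/9432)
(-18610 + 49513)/(X(-174) - 15168) = (-18610 + 49513)/(-1/9432 - 15168) = 30903/(-143064577/9432) = 30903*(-9432/143064577) = -291477096/143064577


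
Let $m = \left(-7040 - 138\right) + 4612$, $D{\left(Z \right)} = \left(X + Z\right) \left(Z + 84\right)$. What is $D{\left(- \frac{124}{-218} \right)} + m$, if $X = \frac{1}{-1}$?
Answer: $- \frac{30919892}{11881} \approx -2602.5$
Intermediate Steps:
$X = -1$
$D{\left(Z \right)} = \left(-1 + Z\right) \left(84 + Z\right)$ ($D{\left(Z \right)} = \left(-1 + Z\right) \left(Z + 84\right) = \left(-1 + Z\right) \left(84 + Z\right)$)
$m = -2566$ ($m = \left(-7040 - 138\right) + 4612 = -7178 + 4612 = -2566$)
$D{\left(- \frac{124}{-218} \right)} + m = \left(-84 + \left(- \frac{124}{-218}\right)^{2} + 83 \left(- \frac{124}{-218}\right)\right) - 2566 = \left(-84 + \left(\left(-124\right) \left(- \frac{1}{218}\right)\right)^{2} + 83 \left(\left(-124\right) \left(- \frac{1}{218}\right)\right)\right) - 2566 = \left(-84 + \left(\frac{62}{109}\right)^{2} + 83 \cdot \frac{62}{109}\right) - 2566 = \left(-84 + \frac{3844}{11881} + \frac{5146}{109}\right) - 2566 = - \frac{433246}{11881} - 2566 = - \frac{30919892}{11881}$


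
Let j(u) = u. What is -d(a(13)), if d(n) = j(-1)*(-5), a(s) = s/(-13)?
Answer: -5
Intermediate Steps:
a(s) = -s/13 (a(s) = s*(-1/13) = -s/13)
d(n) = 5 (d(n) = -1*(-5) = 5)
-d(a(13)) = -1*5 = -5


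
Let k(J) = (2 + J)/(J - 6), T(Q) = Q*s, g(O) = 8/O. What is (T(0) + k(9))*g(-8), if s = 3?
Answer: -11/3 ≈ -3.6667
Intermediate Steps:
T(Q) = 3*Q (T(Q) = Q*3 = 3*Q)
k(J) = (2 + J)/(-6 + J)
(T(0) + k(9))*g(-8) = (3*0 + (2 + 9)/(-6 + 9))*(8/(-8)) = (0 + 11/3)*(8*(-⅛)) = (0 + (⅓)*11)*(-1) = (0 + 11/3)*(-1) = (11/3)*(-1) = -11/3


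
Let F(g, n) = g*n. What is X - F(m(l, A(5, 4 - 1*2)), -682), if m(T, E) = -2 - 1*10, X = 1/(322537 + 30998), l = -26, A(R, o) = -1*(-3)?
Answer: -2893330439/353535 ≈ -8184.0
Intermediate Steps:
A(R, o) = 3
X = 1/353535 ≈ 2.8286e-6
m(T, E) = -12 (m(T, E) = -2 - 10 = -12)
X - F(m(l, A(5, 4 - 1*2)), -682) = 1/353535 - (-12)*(-682) = 1/353535 - 1*8184 = 1/353535 - 8184 = -2893330439/353535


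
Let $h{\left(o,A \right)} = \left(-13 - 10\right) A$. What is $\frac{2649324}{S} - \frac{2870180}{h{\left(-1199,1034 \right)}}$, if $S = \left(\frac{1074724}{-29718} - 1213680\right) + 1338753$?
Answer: $\frac{3134390514598606}{22092554604395} \approx 141.88$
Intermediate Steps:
$S = \frac{1857922345}{14859}$ ($S = \left(1074724 \left(- \frac{1}{29718}\right) - 1213680\right) + 1338753 = \left(- \frac{537362}{14859} - 1213680\right) + 1338753 = - \frac{18034608482}{14859} + 1338753 = \frac{1857922345}{14859} \approx 1.2504 \cdot 10^{5}$)
$h{\left(o,A \right)} = - 23 A$
$\frac{2649324}{S} - \frac{2870180}{h{\left(-1199,1034 \right)}} = \frac{2649324}{\frac{1857922345}{14859}} - \frac{2870180}{\left(-23\right) 1034} = 2649324 \cdot \frac{14859}{1857922345} - \frac{2870180}{-23782} = \frac{39366305316}{1857922345} - - \frac{1435090}{11891} = \frac{39366305316}{1857922345} + \frac{1435090}{11891} = \frac{3134390514598606}{22092554604395}$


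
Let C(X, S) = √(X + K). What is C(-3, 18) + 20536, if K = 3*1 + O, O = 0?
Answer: 20536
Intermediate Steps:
K = 3 (K = 3*1 + 0 = 3 + 0 = 3)
C(X, S) = √(3 + X) (C(X, S) = √(X + 3) = √(3 + X))
C(-3, 18) + 20536 = √(3 - 3) + 20536 = √0 + 20536 = 0 + 20536 = 20536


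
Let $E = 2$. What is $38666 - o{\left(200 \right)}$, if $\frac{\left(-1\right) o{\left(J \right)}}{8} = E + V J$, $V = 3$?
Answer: $43482$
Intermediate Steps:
$o{\left(J \right)} = -16 - 24 J$ ($o{\left(J \right)} = - 8 \left(2 + 3 J\right) = -16 - 24 J$)
$38666 - o{\left(200 \right)} = 38666 - \left(-16 - 4800\right) = 38666 - -4816 = 38666 + 4816 = 43482$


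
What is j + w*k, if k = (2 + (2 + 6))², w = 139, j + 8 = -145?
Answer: 13747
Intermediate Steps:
j = -153 (j = -8 - 145 = -153)
k = 100 (k = (2 + 8)² = 10² = 100)
j + w*k = -153 + 139*100 = -153 + 13900 = 13747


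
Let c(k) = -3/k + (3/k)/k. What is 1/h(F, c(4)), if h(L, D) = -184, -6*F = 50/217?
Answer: -1/184 ≈ -0.0054348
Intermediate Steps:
F = -25/651 (F = -25/(3*217) = -1/6*50/217 = -25/651 ≈ -0.038402)
c(k) = -3/k + 3/k**2
1/h(F, c(4)) = 1/(-184) = -1/184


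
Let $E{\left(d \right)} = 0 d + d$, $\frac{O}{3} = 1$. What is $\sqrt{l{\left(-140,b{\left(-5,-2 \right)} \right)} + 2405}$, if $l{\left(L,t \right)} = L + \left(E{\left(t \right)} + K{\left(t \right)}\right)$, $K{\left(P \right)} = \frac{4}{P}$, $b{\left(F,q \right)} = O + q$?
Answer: $\sqrt{2270} \approx 47.645$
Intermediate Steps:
$O = 3$ ($O = 3 \cdot 1 = 3$)
$b{\left(F,q \right)} = 3 + q$
$E{\left(d \right)} = d$ ($E{\left(d \right)} = 0 + d = d$)
$l{\left(L,t \right)} = L + t + \frac{4}{t}$ ($l{\left(L,t \right)} = L + \left(t + \frac{4}{t}\right) = L + t + \frac{4}{t}$)
$\sqrt{l{\left(-140,b{\left(-5,-2 \right)} \right)} + 2405} = \sqrt{\left(-140 + \left(3 - 2\right) + \frac{4}{3 - 2}\right) + 2405} = \sqrt{\left(-140 + 1 + \frac{4}{1}\right) + 2405} = \sqrt{\left(-140 + 1 + 4 \cdot 1\right) + 2405} = \sqrt{\left(-140 + 1 + 4\right) + 2405} = \sqrt{-135 + 2405} = \sqrt{2270}$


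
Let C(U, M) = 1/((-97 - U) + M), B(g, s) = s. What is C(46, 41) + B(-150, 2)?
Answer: 203/102 ≈ 1.9902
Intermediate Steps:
C(U, M) = 1/(-97 + M - U)
C(46, 41) + B(-150, 2) = 1/(-97 + 41 - 1*46) + 2 = 1/(-97 + 41 - 46) + 2 = 1/(-102) + 2 = -1/102 + 2 = 203/102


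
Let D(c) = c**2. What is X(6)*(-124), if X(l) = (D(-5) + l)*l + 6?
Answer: -23808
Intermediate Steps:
X(l) = 6 + l*(25 + l) (X(l) = ((-5)**2 + l)*l + 6 = (25 + l)*l + 6 = l*(25 + l) + 6 = 6 + l*(25 + l))
X(6)*(-124) = (6 + 6**2 + 25*6)*(-124) = (6 + 36 + 150)*(-124) = 192*(-124) = -23808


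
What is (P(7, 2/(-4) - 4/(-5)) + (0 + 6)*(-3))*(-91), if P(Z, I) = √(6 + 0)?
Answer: 1638 - 91*√6 ≈ 1415.1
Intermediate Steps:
P(Z, I) = √6
(P(7, 2/(-4) - 4/(-5)) + (0 + 6)*(-3))*(-91) = (√6 + (0 + 6)*(-3))*(-91) = (√6 + 6*(-3))*(-91) = (√6 - 18)*(-91) = (-18 + √6)*(-91) = 1638 - 91*√6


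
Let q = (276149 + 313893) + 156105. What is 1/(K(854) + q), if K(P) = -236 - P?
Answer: 1/745057 ≈ 1.3422e-6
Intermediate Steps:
q = 746147 (q = 590042 + 156105 = 746147)
1/(K(854) + q) = 1/((-236 - 1*854) + 746147) = 1/((-236 - 854) + 746147) = 1/(-1090 + 746147) = 1/745057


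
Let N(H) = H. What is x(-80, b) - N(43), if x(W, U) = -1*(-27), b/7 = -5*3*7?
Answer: -16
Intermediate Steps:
b = -735 (b = 7*(-5*3*7) = 7*(-15*7) = 7*(-105) = -735)
x(W, U) = 27
x(-80, b) - N(43) = 27 - 1*43 = 27 - 43 = -16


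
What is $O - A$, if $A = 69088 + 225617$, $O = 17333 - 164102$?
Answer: $-441474$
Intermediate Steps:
$O = -146769$ ($O = 17333 - 164102 = -146769$)
$A = 294705$
$O - A = -146769 - 294705 = -441474$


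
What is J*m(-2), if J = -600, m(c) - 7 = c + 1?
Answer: -3600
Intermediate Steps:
m(c) = 8 + c (m(c) = 7 + (c + 1) = 7 + (1 + c) = 8 + c)
J*m(-2) = -600*(8 - 2) = -600*6 = -3600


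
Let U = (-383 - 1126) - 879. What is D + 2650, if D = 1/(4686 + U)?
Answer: 6089701/2298 ≈ 2650.0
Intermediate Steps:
U = -2388 (U = -1509 - 879 = -2388)
D = 1/2298 (D = 1/(4686 - 2388) = 1/2298 ≈ 0.00043516)
D + 2650 = 1/2298 + 2650 = 6089701/2298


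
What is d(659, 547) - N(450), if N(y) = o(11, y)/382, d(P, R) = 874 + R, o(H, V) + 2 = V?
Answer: 271187/191 ≈ 1419.8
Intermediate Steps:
o(H, V) = -2 + V
N(y) = -1/191 + y/382 (N(y) = (-2 + y)/382 = (-2 + y)*(1/382) = -1/191 + y/382)
d(659, 547) - N(450) = (874 + 547) - (-1/191 + (1/382)*450) = 1421 - (-1/191 + 225/191) = 1421 - 1*224/191 = 1421 - 224/191 = 271187/191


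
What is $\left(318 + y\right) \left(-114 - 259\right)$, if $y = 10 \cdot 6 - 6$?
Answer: $-138756$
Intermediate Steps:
$y = 54$ ($y = 60 - 6 = 54$)
$\left(318 + y\right) \left(-114 - 259\right) = \left(318 + 54\right) \left(-114 - 259\right) = 372 \left(-373\right) = -138756$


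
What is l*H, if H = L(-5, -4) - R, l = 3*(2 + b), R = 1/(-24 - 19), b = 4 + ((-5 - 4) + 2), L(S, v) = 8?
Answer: -1035/43 ≈ -24.070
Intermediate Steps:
b = -3 (b = 4 + (-9 + 2) = 4 - 7 = -3)
R = -1/43 (R = 1/(-43) = -1/43 ≈ -0.023256)
l = -3 (l = 3*(2 - 3) = 3*(-1) = -3)
H = 345/43 (H = 8 - 1*(-1/43) = 8 + 1/43 = 345/43 ≈ 8.0233)
l*H = -3*345/43 = -1035/43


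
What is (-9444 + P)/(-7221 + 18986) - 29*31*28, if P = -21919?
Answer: -296179943/11765 ≈ -25175.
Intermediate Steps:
(-9444 + P)/(-7221 + 18986) - 29*31*28 = (-9444 - 21919)/(-7221 + 18986) - 29*31*28 = -31363/11765 - 899*28 = -31363*1/11765 - 25172 = -31363/11765 - 25172 = -296179943/11765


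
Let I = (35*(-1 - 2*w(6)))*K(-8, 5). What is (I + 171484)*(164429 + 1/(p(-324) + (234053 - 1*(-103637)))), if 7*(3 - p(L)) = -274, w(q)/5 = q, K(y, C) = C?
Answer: 62511396685212288/2364125 ≈ 2.6442e+10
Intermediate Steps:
w(q) = 5*q
p(L) = 295/7 (p(L) = 3 - ⅐*(-274) = 3 + 274/7 = 295/7)
I = -10675 (I = (35*(-1 - 10*6))*5 = (35*(-1 - 2*30))*5 = (35*(-1 - 60))*5 = (35*(-61))*5 = -2135*5 = -10675)
(I + 171484)*(164429 + 1/(p(-324) + (234053 - 1*(-103637)))) = (-10675 + 171484)*(164429 + 1/(295/7 + (234053 - 1*(-103637)))) = 160809*(164429 + 1/(295/7 + (234053 + 103637))) = 160809*(164429 + 1/(295/7 + 337690)) = 160809*(164429 + 1/(2364125/7)) = 160809*(164429 + 7/2364125) = 160809*(388730709632/2364125) = 62511396685212288/2364125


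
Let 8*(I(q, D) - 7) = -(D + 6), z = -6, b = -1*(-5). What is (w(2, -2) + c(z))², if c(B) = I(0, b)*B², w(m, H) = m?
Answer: 167281/4 ≈ 41820.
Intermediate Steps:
b = 5
I(q, D) = 25/4 - D/8 (I(q, D) = 7 + (-(D + 6))/8 = 7 + (-(6 + D))/8 = 7 + (-6 - D)/8 = 7 + (-¾ - D/8) = 25/4 - D/8)
c(B) = 45*B²/8 (c(B) = (25/4 - ⅛*5)*B² = (25/4 - 5/8)*B² = 45*B²/8)
(w(2, -2) + c(z))² = (2 + (45/8)*(-6)²)² = (2 + (45/8)*36)² = (2 + 405/2)² = (409/2)² = 167281/4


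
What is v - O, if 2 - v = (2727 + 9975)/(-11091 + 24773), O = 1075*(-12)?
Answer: 88256231/6841 ≈ 12901.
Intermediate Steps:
O = -12900
v = 7331/6841 (v = 2 - (2727 + 9975)/(-11091 + 24773) = 2 - 12702/13682 = 2 - 1*6351/6841 = 2 - 6351/6841 = 7331/6841 ≈ 1.0716)
v - O = 7331/6841 - 1*(-12900) = 7331/6841 + 12900 = 88256231/6841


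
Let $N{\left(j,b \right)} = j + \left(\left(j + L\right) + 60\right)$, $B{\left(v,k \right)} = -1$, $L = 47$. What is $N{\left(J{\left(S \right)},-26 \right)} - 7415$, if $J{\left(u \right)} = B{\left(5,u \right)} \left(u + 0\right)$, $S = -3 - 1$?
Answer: $-7300$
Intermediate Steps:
$S = -4$
$J{\left(u \right)} = - u$ ($J{\left(u \right)} = - (u + 0) = - u$)
$N{\left(j,b \right)} = 107 + 2 j$ ($N{\left(j,b \right)} = j + \left(\left(j + 47\right) + 60\right) = j + \left(\left(47 + j\right) + 60\right) = j + \left(107 + j\right) = 107 + 2 j$)
$N{\left(J{\left(S \right)},-26 \right)} - 7415 = \left(107 + 2 \left(\left(-1\right) \left(-4\right)\right)\right) - 7415 = \left(107 + 2 \cdot 4\right) - 7415 = \left(107 + 8\right) - 7415 = 115 - 7415 = -7300$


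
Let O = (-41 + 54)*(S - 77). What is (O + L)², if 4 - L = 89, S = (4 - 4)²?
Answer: 1179396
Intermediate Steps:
S = 0 (S = 0² = 0)
L = -85 (L = 4 - 1*89 = 4 - 89 = -85)
O = -1001 (O = (-41 + 54)*(0 - 77) = 13*(-77) = -1001)
(O + L)² = (-1001 - 85)² = (-1086)² = 1179396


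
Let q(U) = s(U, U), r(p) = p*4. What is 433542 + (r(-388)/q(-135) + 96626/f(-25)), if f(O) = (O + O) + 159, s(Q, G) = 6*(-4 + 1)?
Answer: 426258920/981 ≈ 4.3451e+5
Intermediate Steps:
s(Q, G) = -18 (s(Q, G) = 6*(-3) = -18)
f(O) = 159 + 2*O (f(O) = 2*O + 159 = 159 + 2*O)
r(p) = 4*p
q(U) = -18
433542 + (r(-388)/q(-135) + 96626/f(-25)) = 433542 + ((4*(-388))/(-18) + 96626/(159 + 2*(-25))) = 433542 + (-1552*(-1/18) + 96626/(159 - 50)) = 433542 + (776/9 + 96626/109) = 433542 + 954218/981 = 426258920/981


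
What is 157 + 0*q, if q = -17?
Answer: 157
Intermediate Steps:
157 + 0*q = 157 + 0*(-17) = 157 + 0 = 157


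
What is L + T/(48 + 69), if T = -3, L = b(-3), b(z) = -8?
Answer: -313/39 ≈ -8.0256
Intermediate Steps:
L = -8
L + T/(48 + 69) = -8 - 3/(48 + 69) = -8 - 3/117 = -8 + (1/117)*(-3) = -8 - 1/39 = -313/39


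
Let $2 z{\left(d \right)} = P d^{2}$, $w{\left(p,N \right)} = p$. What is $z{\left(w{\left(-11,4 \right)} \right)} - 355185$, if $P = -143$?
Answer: $- \frac{727673}{2} \approx -3.6384 \cdot 10^{5}$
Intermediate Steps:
$z{\left(d \right)} = - \frac{143 d^{2}}{2}$ ($z{\left(d \right)} = \frac{\left(-143\right) d^{2}}{2} = - \frac{143 d^{2}}{2}$)
$z{\left(w{\left(-11,4 \right)} \right)} - 355185 = - \frac{143 \left(-11\right)^{2}}{2} - 355185 = \left(- \frac{143}{2}\right) 121 - 355185 = - \frac{17303}{2} - 355185 = - \frac{727673}{2}$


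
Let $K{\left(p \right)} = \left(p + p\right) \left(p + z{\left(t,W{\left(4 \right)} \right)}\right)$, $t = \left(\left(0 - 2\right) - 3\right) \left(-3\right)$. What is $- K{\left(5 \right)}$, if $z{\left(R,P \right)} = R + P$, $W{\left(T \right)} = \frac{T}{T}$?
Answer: $-210$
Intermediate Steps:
$W{\left(T \right)} = 1$
$t = 15$ ($t = \left(-2 - 3\right) \left(-3\right) = \left(-5\right) \left(-3\right) = 15$)
$z{\left(R,P \right)} = P + R$
$K{\left(p \right)} = 2 p \left(16 + p\right)$ ($K{\left(p \right)} = \left(p + p\right) \left(p + \left(1 + 15\right)\right) = 2 p \left(p + 16\right) = 2 p \left(16 + p\right)$)
$- K{\left(5 \right)} = - 2 \cdot 5 \left(16 + 5\right) = - 2 \cdot 5 \cdot 21 = \left(-1\right) 210 = -210$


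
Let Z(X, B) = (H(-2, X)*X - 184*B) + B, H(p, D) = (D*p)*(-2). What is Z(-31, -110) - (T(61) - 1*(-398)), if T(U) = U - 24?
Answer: 23539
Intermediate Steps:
T(U) = -24 + U
H(p, D) = -2*D*p
Z(X, B) = -183*B + 4*X² (Z(X, B) = ((-2*X*(-2))*X - 184*B) + B = ((4*X)*X - 184*B) + B = (4*X² - 184*B) + B = (-184*B + 4*X²) + B = -183*B + 4*X²)
Z(-31, -110) - (T(61) - 1*(-398)) = (-183*(-110) + 4*(-31)²) - ((-24 + 61) - 1*(-398)) = (20130 + 4*961) - (37 + 398) = (20130 + 3844) - 1*435 = 23974 - 435 = 23539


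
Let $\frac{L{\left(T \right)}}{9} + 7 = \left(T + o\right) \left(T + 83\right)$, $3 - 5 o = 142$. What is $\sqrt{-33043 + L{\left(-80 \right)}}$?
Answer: $\frac{i \sqrt{900415}}{5} \approx 189.78 i$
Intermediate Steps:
$o = - \frac{139}{5}$ ($o = \frac{3}{5} - \frac{142}{5} = - \frac{139}{5} \approx -27.8$)
$L{\left(T \right)} = -63 + 9 \left(83 + T\right) \left(- \frac{139}{5} + T\right)$ ($L{\left(T \right)} = -63 + 9 \left(T - \frac{139}{5}\right) \left(T + 83\right) = -63 + 9 \left(- \frac{139}{5} + T\right) \left(83 + T\right) = -63 + 9 \left(83 + T\right) \left(- \frac{139}{5} + T\right)$)
$\sqrt{-33043 + L{\left(-80 \right)}} = \sqrt{-33043 + \left(- \frac{104148}{5} + 9 \left(-80\right)^{2} + \frac{2484}{5} \left(-80\right)\right)} = \sqrt{-33043 - \frac{14868}{5}} = \sqrt{- \frac{180083}{5}} = \frac{i \sqrt{900415}}{5}$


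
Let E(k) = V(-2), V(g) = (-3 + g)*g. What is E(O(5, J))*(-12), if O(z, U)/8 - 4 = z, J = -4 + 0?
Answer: -120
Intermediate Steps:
J = -4
O(z, U) = 32 + 8*z
V(g) = g*(-3 + g)
E(k) = 10 (E(k) = -2*(-3 - 2) = -2*(-5) = 10)
E(O(5, J))*(-12) = 10*(-12) = -120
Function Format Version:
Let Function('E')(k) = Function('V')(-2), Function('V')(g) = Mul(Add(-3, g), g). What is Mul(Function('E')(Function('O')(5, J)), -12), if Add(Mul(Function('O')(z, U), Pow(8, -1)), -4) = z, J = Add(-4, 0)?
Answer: -120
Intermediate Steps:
J = -4
Function('O')(z, U) = Add(32, Mul(8, z))
Function('V')(g) = Mul(g, Add(-3, g))
Function('E')(k) = 10 (Function('E')(k) = Mul(-2, Add(-3, -2)) = Mul(-2, -5) = 10)
Mul(Function('E')(Function('O')(5, J)), -12) = Mul(10, -12) = -120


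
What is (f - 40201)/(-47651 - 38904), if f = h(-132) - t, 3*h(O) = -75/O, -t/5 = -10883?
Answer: 12489287/11425260 ≈ 1.0931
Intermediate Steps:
t = 54415 (t = -5*(-10883) = 54415)
h(O) = -25/O (h(O) = (-75/O)/3 = -25/O)
f = -7182755/132 (f = -25/(-132) - 1*54415 = -25*(-1/132) - 54415 = 25/132 - 54415 = -7182755/132 ≈ -54415.)
(f - 40201)/(-47651 - 38904) = (-7182755/132 - 40201)/(-47651 - 38904) = -12489287/132/(-86555) = -12489287/132*(-1/86555) = 12489287/11425260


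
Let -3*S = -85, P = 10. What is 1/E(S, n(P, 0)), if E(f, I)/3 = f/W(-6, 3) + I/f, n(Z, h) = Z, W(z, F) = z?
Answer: -102/1337 ≈ -0.076290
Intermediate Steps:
S = 85/3 (S = -⅓*(-85) = 85/3 ≈ 28.333)
E(f, I) = -f/2 + 3*I/f (E(f, I) = 3*(f/(-6) + I/f) = 3*(f*(-⅙) + I/f) = 3*(-f/6 + I/f) = -f/2 + 3*I/f)
1/E(S, n(P, 0)) = 1/(-½*85/3 + 3*10/(85/3)) = 1/(-85/6 + 3*10*(3/85)) = 1/(-85/6 + 18/17) = 1/(-1337/102) = -102/1337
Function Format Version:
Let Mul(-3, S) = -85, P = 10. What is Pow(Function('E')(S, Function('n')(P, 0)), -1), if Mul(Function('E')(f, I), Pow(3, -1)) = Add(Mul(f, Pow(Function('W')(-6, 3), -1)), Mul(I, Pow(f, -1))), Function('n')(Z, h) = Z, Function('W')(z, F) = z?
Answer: Rational(-102, 1337) ≈ -0.076290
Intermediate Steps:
S = Rational(85, 3) (S = Mul(Rational(-1, 3), -85) = Rational(85, 3) ≈ 28.333)
Function('E')(f, I) = Add(Mul(Rational(-1, 2), f), Mul(3, I, Pow(f, -1))) (Function('E')(f, I) = Mul(3, Add(Mul(f, Pow(-6, -1)), Mul(I, Pow(f, -1)))) = Mul(3, Add(Mul(f, Rational(-1, 6)), Mul(I, Pow(f, -1)))) = Mul(3, Add(Mul(Rational(-1, 6), f), Mul(I, Pow(f, -1)))) = Add(Mul(Rational(-1, 2), f), Mul(3, I, Pow(f, -1))))
Pow(Function('E')(S, Function('n')(P, 0)), -1) = Pow(Add(Mul(Rational(-1, 2), Rational(85, 3)), Mul(3, 10, Pow(Rational(85, 3), -1))), -1) = Pow(Add(Rational(-85, 6), Mul(3, 10, Rational(3, 85))), -1) = Pow(Add(Rational(-85, 6), Rational(18, 17)), -1) = Pow(Rational(-1337, 102), -1) = Rational(-102, 1337)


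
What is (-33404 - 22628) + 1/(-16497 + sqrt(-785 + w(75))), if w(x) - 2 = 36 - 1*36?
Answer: -564785526883/10079696 - I*sqrt(87)/90717264 ≈ -56032.0 - 1.0282e-7*I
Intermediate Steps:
w(x) = 2 (w(x) = 2 + (36 - 1*36) = 2 + (36 - 36) = 2 + 0 = 2)
(-33404 - 22628) + 1/(-16497 + sqrt(-785 + w(75))) = (-33404 - 22628) + 1/(-16497 + sqrt(-785 + 2)) = -56032 + 1/(-16497 + sqrt(-783)) = -56032 + 1/(-16497 + 3*I*sqrt(87))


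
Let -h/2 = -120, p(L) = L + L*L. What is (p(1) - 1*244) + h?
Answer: -2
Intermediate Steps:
p(L) = L + L²
h = 240 (h = -2*(-120) = 240)
(p(1) - 1*244) + h = (1*(1 + 1) - 1*244) + 240 = (1*2 - 244) + 240 = (2 - 244) + 240 = -242 + 240 = -2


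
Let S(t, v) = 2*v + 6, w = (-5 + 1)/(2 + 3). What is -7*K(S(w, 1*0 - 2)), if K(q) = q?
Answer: -14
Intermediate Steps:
w = -4/5 ≈ -0.80000
S(t, v) = 6 + 2*v
-7*K(S(w, 1*0 - 2)) = -7*(6 + 2*(1*0 - 2)) = -7*(6 + 2*(0 - 2)) = -7*(6 + 2*(-2)) = -7*(6 - 4) = -7*2 = -14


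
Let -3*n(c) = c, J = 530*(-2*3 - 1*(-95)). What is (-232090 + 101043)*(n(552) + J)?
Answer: -6157374342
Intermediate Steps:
J = 47170 (J = 530*(-6 + 95) = 530*89 = 47170)
n(c) = -c/3
(-232090 + 101043)*(n(552) + J) = (-232090 + 101043)*(-⅓*552 + 47170) = -131047*(-184 + 47170) = -131047*46986 = -6157374342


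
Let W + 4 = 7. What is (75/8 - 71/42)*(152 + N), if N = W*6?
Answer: 109735/84 ≈ 1306.4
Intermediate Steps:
W = 3 (W = -4 + 7 = 3)
N = 18 (N = 3*6 = 18)
(75/8 - 71/42)*(152 + N) = (75/8 - 71/42)*(152 + 18) = (75*(⅛) - 71*1/42)*170 = (75/8 - 71/42)*170 = (1291/168)*170 = 109735/84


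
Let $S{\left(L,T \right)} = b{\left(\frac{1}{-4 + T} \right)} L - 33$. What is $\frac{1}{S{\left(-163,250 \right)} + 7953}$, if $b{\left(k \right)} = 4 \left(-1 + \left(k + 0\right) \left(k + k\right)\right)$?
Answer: $\frac{15129}{129685462} \approx 0.00011666$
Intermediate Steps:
$b{\left(k \right)} = -4 + 8 k^{2}$ ($b{\left(k \right)} = 4 \left(-1 + k 2 k\right) = 4 \left(-1 + 2 k^{2}\right) = -4 + 8 k^{2}$)
$S{\left(L,T \right)} = -33 + L \left(-4 + \frac{8}{\left(-4 + T\right)^{2}}\right)$ ($S{\left(L,T \right)} = \left(-4 + 8 \left(\frac{1}{-4 + T}\right)^{2}\right) L - 33 = \left(-4 + \frac{8}{\left(-4 + T\right)^{2}}\right) L - 33 = L \left(-4 + \frac{8}{\left(-4 + T\right)^{2}}\right) - 33 = -33 + L \left(-4 + \frac{8}{\left(-4 + T\right)^{2}}\right)$)
$\frac{1}{S{\left(-163,250 \right)} + 7953} = \frac{1}{\left(-33 - -652 + 8 \left(-163\right) \frac{1}{\left(-4 + 250\right)^{2}}\right) + 7953} = \frac{1}{\left(-33 + 652 + 8 \left(-163\right) \frac{1}{60516}\right) + 7953} = \frac{1}{\left(-33 + 652 - \frac{326}{15129}\right) + 7953} = \frac{1}{\frac{9364525}{15129} + 7953} = \frac{1}{\frac{129685462}{15129}} = \frac{15129}{129685462}$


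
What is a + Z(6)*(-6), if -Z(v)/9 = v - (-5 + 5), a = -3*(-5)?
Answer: 339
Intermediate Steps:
a = 15
Z(v) = -9*v (Z(v) = -9*(v - (-5 + 5)) = -9*(v - 1*0) = -9*(v + 0) = -9*v)
a + Z(6)*(-6) = 15 - 9*6*(-6) = 15 - 54*(-6) = 15 + 324 = 339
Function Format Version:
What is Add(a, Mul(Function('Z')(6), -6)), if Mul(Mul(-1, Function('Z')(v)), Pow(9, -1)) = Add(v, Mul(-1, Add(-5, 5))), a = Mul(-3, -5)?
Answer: 339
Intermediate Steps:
a = 15
Function('Z')(v) = Mul(-9, v) (Function('Z')(v) = Mul(-9, Add(v, Mul(-1, Add(-5, 5)))) = Mul(-9, Add(v, Mul(-1, 0))) = Mul(-9, Add(v, 0)) = Mul(-9, v))
Add(a, Mul(Function('Z')(6), -6)) = Add(15, Mul(Mul(-9, 6), -6)) = Add(15, Mul(-54, -6)) = Add(15, 324) = 339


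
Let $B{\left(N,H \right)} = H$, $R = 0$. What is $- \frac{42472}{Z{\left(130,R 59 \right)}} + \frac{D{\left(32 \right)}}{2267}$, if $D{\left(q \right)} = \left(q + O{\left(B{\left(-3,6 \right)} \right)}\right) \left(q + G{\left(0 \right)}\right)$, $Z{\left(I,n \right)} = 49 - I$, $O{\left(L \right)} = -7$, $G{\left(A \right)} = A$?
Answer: $\frac{96348824}{183627} \approx 524.7$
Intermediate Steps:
$D{\left(q \right)} = q \left(-7 + q\right)$ ($D{\left(q \right)} = \left(q - 7\right) \left(q + 0\right) = \left(-7 + q\right) q = q \left(-7 + q\right)$)
$- \frac{42472}{Z{\left(130,R 59 \right)}} + \frac{D{\left(32 \right)}}{2267} = - \frac{42472}{49 - 130} + \frac{32 \left(-7 + 32\right)}{2267} = - \frac{42472}{49 - 130} + 32 \cdot 25 \cdot \frac{1}{2267} = - \frac{42472}{-81} + 800 \cdot \frac{1}{2267} = \left(-42472\right) \left(- \frac{1}{81}\right) + \frac{800}{2267} = \frac{42472}{81} + \frac{800}{2267} = \frac{96348824}{183627}$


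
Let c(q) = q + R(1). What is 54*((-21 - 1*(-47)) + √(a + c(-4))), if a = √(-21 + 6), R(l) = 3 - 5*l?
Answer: 1404 + 54*√(-6 + I*√15) ≈ 1444.8 + 138.42*I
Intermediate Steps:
a = I*√15 (a = √(-15) = I*√15 ≈ 3.873*I)
c(q) = -2 + q (c(q) = q + (3 - 5*1) = q + (3 - 5) = q - 2 = -2 + q)
54*((-21 - 1*(-47)) + √(a + c(-4))) = 54*((-21 - 1*(-47)) + √(I*√15 + (-2 - 4))) = 54*((-21 + 47) + √(I*√15 - 6)) = 54*(26 + √(-6 + I*√15)) = 1404 + 54*√(-6 + I*√15)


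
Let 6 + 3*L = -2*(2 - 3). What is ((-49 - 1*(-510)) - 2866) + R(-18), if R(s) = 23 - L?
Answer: -7142/3 ≈ -2380.7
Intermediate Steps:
L = -4/3 (L = -2 + (-2*(2 - 3))/3 = -2 + (-2*(-1))/3 = -2 + (1/3)*2 = -2 + 2/3 = -4/3 ≈ -1.3333)
R(s) = 73/3 (R(s) = 23 - 1*(-4/3) = 23 + 4/3 = 73/3)
((-49 - 1*(-510)) - 2866) + R(-18) = ((-49 - 1*(-510)) - 2866) + 73/3 = ((-49 + 510) - 2866) + 73/3 = (461 - 2866) + 73/3 = -2405 + 73/3 = -7142/3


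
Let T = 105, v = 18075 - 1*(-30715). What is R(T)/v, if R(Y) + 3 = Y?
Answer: 3/1435 ≈ 0.0020906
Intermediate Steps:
v = 48790 (v = 18075 + 30715 = 48790)
R(Y) = -3 + Y
R(T)/v = (-3 + 105)/48790 = 102*(1/48790) = 3/1435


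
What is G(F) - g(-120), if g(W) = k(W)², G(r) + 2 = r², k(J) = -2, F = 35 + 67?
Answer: 10398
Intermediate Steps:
F = 102
G(r) = -2 + r²
g(W) = 4 (g(W) = (-2)² = 4)
G(F) - g(-120) = (-2 + 102²) - 1*4 = (-2 + 10404) - 4 = 10402 - 4 = 10398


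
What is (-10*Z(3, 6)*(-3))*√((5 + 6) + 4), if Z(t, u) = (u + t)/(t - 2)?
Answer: 270*√15 ≈ 1045.7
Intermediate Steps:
Z(t, u) = (t + u)/(-2 + t)
(-10*Z(3, 6)*(-3))*√((5 + 6) + 4) = (-10*(3 + 6)/(-2 + 3)*(-3))*√((5 + 6) + 4) = (-10*9/1*(-3))*√(11 + 4) = (-10*1*9*(-3))*√15 = (-90*(-3))*√15 = (-10*(-27))*√15 = 270*√15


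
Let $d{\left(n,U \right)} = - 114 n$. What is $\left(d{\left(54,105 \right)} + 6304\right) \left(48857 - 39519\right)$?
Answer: $1382024$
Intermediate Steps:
$\left(d{\left(54,105 \right)} + 6304\right) \left(48857 - 39519\right) = \left(\left(-114\right) 54 + 6304\right) \left(48857 - 39519\right) = \left(-6156 + 6304\right) 9338 = 148 \cdot 9338 = 1382024$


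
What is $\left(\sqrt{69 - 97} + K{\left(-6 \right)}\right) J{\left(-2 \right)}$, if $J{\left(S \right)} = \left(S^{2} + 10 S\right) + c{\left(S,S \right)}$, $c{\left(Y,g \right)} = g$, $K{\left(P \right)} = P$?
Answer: $108 - 36 i \sqrt{7} \approx 108.0 - 95.247 i$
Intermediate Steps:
$J{\left(S \right)} = S^{2} + 11 S$ ($J{\left(S \right)} = \left(S^{2} + 10 S\right) + S = S^{2} + 11 S$)
$\left(\sqrt{69 - 97} + K{\left(-6 \right)}\right) J{\left(-2 \right)} = \left(\sqrt{69 - 97} - 6\right) \left(- 2 \left(11 - 2\right)\right) = \left(\sqrt{-28} - 6\right) \left(\left(-2\right) 9\right) = \left(2 i \sqrt{7} - 6\right) \left(-18\right) = \left(-6 + 2 i \sqrt{7}\right) \left(-18\right) = 108 - 36 i \sqrt{7}$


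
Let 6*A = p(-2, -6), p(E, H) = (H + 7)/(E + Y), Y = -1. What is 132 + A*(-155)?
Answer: 2531/18 ≈ 140.61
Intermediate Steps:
p(E, H) = (7 + H)/(-1 + E) (p(E, H) = (H + 7)/(E - 1) = (7 + H)/(-1 + E))
A = -1/18 (A = ((7 - 6)/(-1 - 2))/6 = (1/(-3))/6 = (-1/3*1)/6 = (1/6)*(-1/3) = -1/18 ≈ -0.055556)
132 + A*(-155) = 132 - 1/18*(-155) = 132 + 155/18 = 2531/18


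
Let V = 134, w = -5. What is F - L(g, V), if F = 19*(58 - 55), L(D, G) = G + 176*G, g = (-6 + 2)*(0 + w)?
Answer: -23661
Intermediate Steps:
g = 20 (g = (-6 + 2)*(0 - 5) = -4*(-5) = 20)
L(D, G) = 177*G
F = 57 (F = 19*3 = 57)
F - L(g, V) = 57 - 177*134 = 57 - 1*23718 = 57 - 23718 = -23661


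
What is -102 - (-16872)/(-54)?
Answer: -3730/9 ≈ -414.44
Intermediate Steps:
-102 - (-16872)/(-54) = -102 - (-16872)*(-1)/54 = -102 - 114*74/27 = -102 - 2812/9 = -3730/9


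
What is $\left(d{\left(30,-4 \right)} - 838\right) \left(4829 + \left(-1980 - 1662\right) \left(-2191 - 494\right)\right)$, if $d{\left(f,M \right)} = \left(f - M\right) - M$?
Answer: $-7826879200$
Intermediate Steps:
$d{\left(f,M \right)} = f - 2 M$
$\left(d{\left(30,-4 \right)} - 838\right) \left(4829 + \left(-1980 - 1662\right) \left(-2191 - 494\right)\right) = \left(\left(30 - -8\right) - 838\right) \left(4829 + \left(-1980 - 1662\right) \left(-2191 - 494\right)\right) = \left(\left(30 + 8\right) - 838\right) \left(4829 - -9778770\right) = \left(38 - 838\right) \left(4829 + 9778770\right) = \left(-800\right) 9783599 = -7826879200$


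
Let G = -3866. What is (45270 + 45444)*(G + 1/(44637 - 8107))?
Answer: -492733951731/1405 ≈ -3.5070e+8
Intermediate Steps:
(45270 + 45444)*(G + 1/(44637 - 8107)) = (45270 + 45444)*(-3866 + 1/(44637 - 8107)) = 90714*(-3866 + 1/36530) = 90714*(-141224979/36530) = -492733951731/1405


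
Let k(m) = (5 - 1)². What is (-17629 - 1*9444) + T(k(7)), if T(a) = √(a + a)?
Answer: -27073 + 4*√2 ≈ -27067.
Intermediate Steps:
k(m) = 16 (k(m) = 4² = 16)
T(a) = √2*√a (T(a) = √(2*a) = √2*√a)
(-17629 - 1*9444) + T(k(7)) = (-17629 - 1*9444) + √2*√16 = (-17629 - 9444) + √2*4 = -27073 + 4*√2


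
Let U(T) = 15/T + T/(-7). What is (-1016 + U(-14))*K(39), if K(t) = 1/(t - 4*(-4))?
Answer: -14211/770 ≈ -18.456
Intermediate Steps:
U(T) = 15/T - T/7 (U(T) = 15/T + T*(-⅐) = 15/T - T/7)
K(t) = 1/(16 + t) (K(t) = 1/(t + 16) = 1/(16 + t))
(-1016 + U(-14))*K(39) = (-1016 + (15/(-14) - ⅐*(-14)))/(16 + 39) = (-1016 + (15*(-1/14) + 2))/55 = (-1016 + (-15/14 + 2))*(1/55) = (-1016 + 13/14)*(1/55) = -14211/14*1/55 = -14211/770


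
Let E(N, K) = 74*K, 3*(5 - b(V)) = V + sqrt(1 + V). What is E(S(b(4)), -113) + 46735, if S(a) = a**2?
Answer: 38373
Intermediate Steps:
b(V) = 5 - V/3 - sqrt(1 + V)/3 (b(V) = 5 - (V + sqrt(1 + V))/3 = 5 + (-V/3 - sqrt(1 + V)/3) = 5 - V/3 - sqrt(1 + V)/3)
E(S(b(4)), -113) + 46735 = 74*(-113) + 46735 = -8362 + 46735 = 38373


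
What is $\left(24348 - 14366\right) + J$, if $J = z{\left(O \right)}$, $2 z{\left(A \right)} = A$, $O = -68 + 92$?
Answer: $9994$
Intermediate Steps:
$O = 24$
$z{\left(A \right)} = \frac{A}{2}$
$J = 12$ ($J = \frac{1}{2} \cdot 24 = 12$)
$\left(24348 - 14366\right) + J = \left(24348 - 14366\right) + 12 = 9982 + 12 = 9994$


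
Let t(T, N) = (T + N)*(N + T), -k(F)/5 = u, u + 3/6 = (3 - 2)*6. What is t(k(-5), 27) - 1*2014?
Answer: -8055/4 ≈ -2013.8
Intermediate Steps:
u = 11/2 (u = -½ + (3 - 2)*6 = -½ + 1*6 = -½ + 6 = 11/2 ≈ 5.5000)
k(F) = -55/2 (k(F) = -5*11/2 = -55/2)
t(T, N) = (N + T)² (t(T, N) = (N + T)*(N + T) = (N + T)²)
t(k(-5), 27) - 1*2014 = (27 - 55/2)² - 1*2014 = (-½)² - 2014 = ¼ - 2014 = -8055/4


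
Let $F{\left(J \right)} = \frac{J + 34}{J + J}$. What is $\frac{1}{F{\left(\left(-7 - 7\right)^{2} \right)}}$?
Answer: $\frac{196}{115} \approx 1.7043$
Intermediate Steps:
$F{\left(J \right)} = \frac{34 + J}{2 J}$
$\frac{1}{F{\left(\left(-7 - 7\right)^{2} \right)}} = \frac{1}{\frac{1}{2} \frac{1}{\left(-7 - 7\right)^{2}} \left(34 + \left(-7 - 7\right)^{2}\right)} = \frac{1}{\frac{1}{2} \frac{1}{\left(-14\right)^{2}} \left(34 + \left(-14\right)^{2}\right)} = \frac{1}{\frac{1}{2} \cdot \frac{1}{196} \left(34 + 196\right)} = \frac{1}{\frac{1}{2} \cdot \frac{1}{196} \cdot 230} = \frac{1}{\frac{115}{196}} = \frac{196}{115}$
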